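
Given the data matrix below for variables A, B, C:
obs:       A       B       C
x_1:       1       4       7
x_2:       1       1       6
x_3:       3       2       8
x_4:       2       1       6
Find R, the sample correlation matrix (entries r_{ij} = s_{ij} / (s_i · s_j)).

Step 1 — column means:
  mean(A) = (1 + 1 + 3 + 2) / 4 = 7/4 = 1.75
  mean(B) = (4 + 1 + 2 + 1) / 4 = 8/4 = 2
  mean(C) = (7 + 6 + 8 + 6) / 4 = 27/4 = 6.75

Step 2 — sample variances and covariances s[i,j] = (1/(n-1)) · Σ_k (x_{k,i} - mean_i) · (x_{k,j} - mean_j), with n-1 = 3:
  s[A,A] = ((-0.75)·(-0.75) + (-0.75)·(-0.75) + (1.25)·(1.25) + (0.25)·(0.25)) / 3 = 2.75/3 = 0.9167
  s[A,B] = ((-0.75)·(2) + (-0.75)·(-1) + (1.25)·(0) + (0.25)·(-1)) / 3 = -1/3 = -0.3333
  s[A,C] = ((-0.75)·(0.25) + (-0.75)·(-0.75) + (1.25)·(1.25) + (0.25)·(-0.75)) / 3 = 1.75/3 = 0.5833
  s[B,B] = ((2)·(2) + (-1)·(-1) + (0)·(0) + (-1)·(-1)) / 3 = 6/3 = 2
  s[B,C] = ((2)·(0.25) + (-1)·(-0.75) + (0)·(1.25) + (-1)·(-0.75)) / 3 = 2/3 = 0.6667
  s[C,C] = ((0.25)·(0.25) + (-0.75)·(-0.75) + (1.25)·(1.25) + (-0.75)·(-0.75)) / 3 = 2.75/3 = 0.9167
  Sample standard deviations s_i = √(s[i,i]):
  s(A) = √(0.9167) = 0.9574
  s(B) = √(2) = 1.4142
  s(C) = √(0.9167) = 0.9574

Step 3 — r_{ij} = s_{ij} / (s_i · s_j):
  r[A,A] = 1 (diagonal).
  r[A,B] = -0.3333 / (0.9574 · 1.4142) = -0.3333 / 1.354 = -0.2462
  r[A,C] = 0.5833 / (0.9574 · 0.9574) = 0.5833 / 0.9167 = 0.6364
  r[B,B] = 1 (diagonal).
  r[B,C] = 0.6667 / (1.4142 · 0.9574) = 0.6667 / 1.354 = 0.4924
  r[C,C] = 1 (diagonal).

R is symmetric with unit diagonal. Assembling:

R = [[1, -0.2462, 0.6364],
 [-0.2462, 1, 0.4924],
 [0.6364, 0.4924, 1]]


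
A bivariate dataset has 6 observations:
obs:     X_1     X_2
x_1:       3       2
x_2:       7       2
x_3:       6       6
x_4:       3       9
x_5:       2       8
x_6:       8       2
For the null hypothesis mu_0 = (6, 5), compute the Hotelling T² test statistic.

Step 1 — sample mean vector:
  mean(X_1) = (3 + 7 + 6 + 3 + 2 + 8) / 6 = 29/6 = 4.8333
  mean(X_2) = (2 + 2 + 6 + 9 + 8 + 2) / 6 = 29/6 = 4.8333
  x̄ = (4.8333, 4.8333),  deviation x̄ - mu_0 = (4.8333, 4.8333) - (6, 5) = (-1.1667, -0.1667).

Step 2 — sample covariance matrix, S[i,j] = (1/(n-1)) · Σ_k (x_{k,i} - mean_i) · (x_{k,j} - mean_j), divisor n-1 = 5:
  S[X_1,X_1] = ((-1.8333)·(-1.8333) + (2.1667)·(2.1667) + (1.1667)·(1.1667) + (-1.8333)·(-1.8333) + (-2.8333)·(-2.8333) + (3.1667)·(3.1667)) / 5 = 30.8333/5 = 6.1667
  S[X_1,X_2] = ((-1.8333)·(-2.8333) + (2.1667)·(-2.8333) + (1.1667)·(1.1667) + (-1.8333)·(4.1667) + (-2.8333)·(3.1667) + (3.1667)·(-2.8333)) / 5 = -25.1667/5 = -5.0333
  S[X_2,X_2] = ((-2.8333)·(-2.8333) + (-2.8333)·(-2.8333) + (1.1667)·(1.1667) + (4.1667)·(4.1667) + (3.1667)·(3.1667) + (-2.8333)·(-2.8333)) / 5 = 52.8333/5 = 10.5667
  S = [[6.1667, -5.0333],
 [-5.0333, 10.5667]].

Step 3 — invert S. det(S) = 6.1667·10.5667 - (-5.0333)² = 39.8267.
  S^{-1} = (1/det) · [[d, -b], [-b, a]] = [[0.2653, 0.1264],
 [0.1264, 0.1548]].

Step 4 — quadratic form (x̄ - mu_0)^T · S^{-1} · (x̄ - mu_0):
  S^{-1} · (x̄ - mu_0) = (-0.3306, -0.1733),
  (x̄ - mu_0)^T · [...] = (-1.1667)·(-0.3306) + (-0.1667)·(-0.1733) = 0.4146.

Step 5 — scale by n: T² = 6 · 0.4146 = 2.4874.

T² ≈ 2.4874


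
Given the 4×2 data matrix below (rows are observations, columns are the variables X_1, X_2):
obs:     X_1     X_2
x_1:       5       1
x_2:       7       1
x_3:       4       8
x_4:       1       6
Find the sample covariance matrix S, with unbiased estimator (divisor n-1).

Step 1 — column means:
  mean(X_1) = (5 + 7 + 4 + 1) / 4 = 17/4 = 4.25
  mean(X_2) = (1 + 1 + 8 + 6) / 4 = 16/4 = 4

Step 2 — sample covariance S[i,j] = (1/(n-1)) · Σ_k (x_{k,i} - mean_i) · (x_{k,j} - mean_j), with n-1 = 3.
  S[X_1,X_1] = ((0.75)·(0.75) + (2.75)·(2.75) + (-0.25)·(-0.25) + (-3.25)·(-3.25)) / 3 = 18.75/3 = 6.25
  S[X_1,X_2] = ((0.75)·(-3) + (2.75)·(-3) + (-0.25)·(4) + (-3.25)·(2)) / 3 = -18/3 = -6
  S[X_2,X_2] = ((-3)·(-3) + (-3)·(-3) + (4)·(4) + (2)·(2)) / 3 = 38/3 = 12.6667

S is symmetric (S[j,i] = S[i,j]). Assembling:

S = [[6.25, -6],
 [-6, 12.6667]]


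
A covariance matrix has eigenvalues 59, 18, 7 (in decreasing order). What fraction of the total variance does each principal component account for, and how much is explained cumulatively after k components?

Step 1 — total variance = trace(Sigma) = Σ λ_i = 59 + 18 + 7 = 84.

Step 2 — fraction explained by component i = λ_i / Σ λ:
  PC1: 59/84 = 0.7024
  PC2: 18/84 = 0.2143
  PC3: 7/84 = 0.0833

Step 3 — cumulative fraction after k components = (λ_1 + ... + λ_k) / Σ λ:
  k = 1: 59/84 = 0.7024
  k = 2: (59 + 18)/84 = 77/84 = 0.9167
  k = 3: (59 + 18 + 7)/84 = 84/84 = 1

Summary (fraction, with percent):

explained: PC1 0.7024 (70.24%), PC2 0.2143 (21.43%), PC3 0.0833 (8.33%);  cumulative: 0.7024, 0.9167, 1


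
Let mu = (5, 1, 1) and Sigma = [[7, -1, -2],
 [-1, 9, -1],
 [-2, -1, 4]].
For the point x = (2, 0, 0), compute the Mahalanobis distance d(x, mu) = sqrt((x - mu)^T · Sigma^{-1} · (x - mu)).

Step 1 — centre the observation: (x - mu) = (-3, -1, -1).

Step 2 — invert Sigma (cofactor / det for 3×3, or solve directly):
  Sigma^{-1} = [[0.1741, 0.0299, 0.0945],
 [0.0299, 0.1194, 0.0448],
 [0.0945, 0.0448, 0.3085]].

Step 3 — form the quadratic (x - mu)^T · Sigma^{-1} · (x - mu):
  Sigma^{-1} · (x - mu) = (-0.6468, -0.2537, -0.6368).
  (x - mu)^T · [Sigma^{-1} · (x - mu)] = (-3)·(-0.6468) + (-1)·(-0.2537) + (-1)·(-0.6368) = 2.8308.

Step 4 — take square root: d = √(2.8308) ≈ 1.6825.

d(x, mu) = √(2.8308) ≈ 1.6825


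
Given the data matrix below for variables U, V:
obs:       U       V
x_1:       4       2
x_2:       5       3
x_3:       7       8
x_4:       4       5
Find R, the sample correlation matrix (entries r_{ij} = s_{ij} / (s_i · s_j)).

Step 1 — column means:
  mean(U) = (4 + 5 + 7 + 4) / 4 = 20/4 = 5
  mean(V) = (2 + 3 + 8 + 5) / 4 = 18/4 = 4.5

Step 2 — sample variances and covariances s[i,j] = (1/(n-1)) · Σ_k (x_{k,i} - mean_i) · (x_{k,j} - mean_j), with n-1 = 3:
  s[U,U] = ((-1)·(-1) + (0)·(0) + (2)·(2) + (-1)·(-1)) / 3 = 6/3 = 2
  s[U,V] = ((-1)·(-2.5) + (0)·(-1.5) + (2)·(3.5) + (-1)·(0.5)) / 3 = 9/3 = 3
  s[V,V] = ((-2.5)·(-2.5) + (-1.5)·(-1.5) + (3.5)·(3.5) + (0.5)·(0.5)) / 3 = 21/3 = 7
  Sample standard deviations s_i = √(s[i,i]):
  s(U) = √(2) = 1.4142
  s(V) = √(7) = 2.6458

Step 3 — r_{ij} = s_{ij} / (s_i · s_j):
  r[U,U] = 1 (diagonal).
  r[U,V] = 3 / (1.4142 · 2.6458) = 3 / 3.7417 = 0.8018
  r[V,V] = 1 (diagonal).

R is symmetric with unit diagonal. Assembling:

R = [[1, 0.8018],
 [0.8018, 1]]


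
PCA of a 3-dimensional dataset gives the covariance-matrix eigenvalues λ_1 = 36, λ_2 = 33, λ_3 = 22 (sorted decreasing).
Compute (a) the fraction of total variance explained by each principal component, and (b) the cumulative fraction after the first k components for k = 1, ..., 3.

Step 1 — total variance = trace(Sigma) = Σ λ_i = 36 + 33 + 22 = 91.

Step 2 — fraction explained by component i = λ_i / Σ λ:
  PC1: 36/91 = 0.3956
  PC2: 33/91 = 0.3626
  PC3: 22/91 = 0.2418

Step 3 — cumulative fraction after k components = (λ_1 + ... + λ_k) / Σ λ:
  k = 1: 36/91 = 0.3956
  k = 2: (36 + 33)/91 = 69/91 = 0.7582
  k = 3: (36 + 33 + 22)/91 = 91/91 = 1

Summary (fraction, with percent):

explained: PC1 0.3956 (39.56%), PC2 0.3626 (36.26%), PC3 0.2418 (24.18%);  cumulative: 0.3956, 0.7582, 1


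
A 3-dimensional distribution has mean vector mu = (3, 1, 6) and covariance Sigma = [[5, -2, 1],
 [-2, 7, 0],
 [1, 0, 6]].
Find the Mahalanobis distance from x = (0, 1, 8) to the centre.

Step 1 — centre the observation: (x - mu) = (-3, 0, 2).

Step 2 — invert Sigma (cofactor / det for 3×3, or solve directly):
  Sigma^{-1} = [[0.2346, 0.067, -0.0391],
 [0.067, 0.162, -0.0112],
 [-0.0391, -0.0112, 0.1732]].

Step 3 — form the quadratic (x - mu)^T · Sigma^{-1} · (x - mu):
  Sigma^{-1} · (x - mu) = (-0.7821, -0.2235, 0.4637).
  (x - mu)^T · [Sigma^{-1} · (x - mu)] = (-3)·(-0.7821) + (0)·(-0.2235) + (2)·(0.4637) = 3.2737.

Step 4 — take square root: d = √(3.2737) ≈ 1.8093.

d(x, mu) = √(3.2737) ≈ 1.8093


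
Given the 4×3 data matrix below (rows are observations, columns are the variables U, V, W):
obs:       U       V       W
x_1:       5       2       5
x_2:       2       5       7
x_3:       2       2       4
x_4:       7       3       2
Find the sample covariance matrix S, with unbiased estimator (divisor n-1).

Step 1 — column means:
  mean(U) = (5 + 2 + 2 + 7) / 4 = 16/4 = 4
  mean(V) = (2 + 5 + 2 + 3) / 4 = 12/4 = 3
  mean(W) = (5 + 7 + 4 + 2) / 4 = 18/4 = 4.5

Step 2 — sample covariance S[i,j] = (1/(n-1)) · Σ_k (x_{k,i} - mean_i) · (x_{k,j} - mean_j), with n-1 = 3.
  S[U,U] = ((1)·(1) + (-2)·(-2) + (-2)·(-2) + (3)·(3)) / 3 = 18/3 = 6
  S[U,V] = ((1)·(-1) + (-2)·(2) + (-2)·(-1) + (3)·(0)) / 3 = -3/3 = -1
  S[U,W] = ((1)·(0.5) + (-2)·(2.5) + (-2)·(-0.5) + (3)·(-2.5)) / 3 = -11/3 = -3.6667
  S[V,V] = ((-1)·(-1) + (2)·(2) + (-1)·(-1) + (0)·(0)) / 3 = 6/3 = 2
  S[V,W] = ((-1)·(0.5) + (2)·(2.5) + (-1)·(-0.5) + (0)·(-2.5)) / 3 = 5/3 = 1.6667
  S[W,W] = ((0.5)·(0.5) + (2.5)·(2.5) + (-0.5)·(-0.5) + (-2.5)·(-2.5)) / 3 = 13/3 = 4.3333

S is symmetric (S[j,i] = S[i,j]). Assembling:

S = [[6, -1, -3.6667],
 [-1, 2, 1.6667],
 [-3.6667, 1.6667, 4.3333]]


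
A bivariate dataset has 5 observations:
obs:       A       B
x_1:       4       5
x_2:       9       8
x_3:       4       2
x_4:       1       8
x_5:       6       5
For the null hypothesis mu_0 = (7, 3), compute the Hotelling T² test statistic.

Step 1 — sample mean vector:
  mean(A) = (4 + 9 + 4 + 1 + 6) / 5 = 24/5 = 4.8
  mean(B) = (5 + 8 + 2 + 8 + 5) / 5 = 28/5 = 5.6
  x̄ = (4.8, 5.6),  deviation x̄ - mu_0 = (4.8, 5.6) - (7, 3) = (-2.2, 2.6).

Step 2 — sample covariance matrix, S[i,j] = (1/(n-1)) · Σ_k (x_{k,i} - mean_i) · (x_{k,j} - mean_j), divisor n-1 = 4:
  S[A,A] = ((-0.8)·(-0.8) + (4.2)·(4.2) + (-0.8)·(-0.8) + (-3.8)·(-3.8) + (1.2)·(1.2)) / 4 = 34.8/4 = 8.7
  S[A,B] = ((-0.8)·(-0.6) + (4.2)·(2.4) + (-0.8)·(-3.6) + (-3.8)·(2.4) + (1.2)·(-0.6)) / 4 = 3.6/4 = 0.9
  S[B,B] = ((-0.6)·(-0.6) + (2.4)·(2.4) + (-3.6)·(-3.6) + (2.4)·(2.4) + (-0.6)·(-0.6)) / 4 = 25.2/4 = 6.3
  S = [[8.7, 0.9],
 [0.9, 6.3]].

Step 3 — invert S. det(S) = 8.7·6.3 - (0.9)² = 54.
  S^{-1} = (1/det) · [[d, -b], [-b, a]] = [[0.1167, -0.0167],
 [-0.0167, 0.1611]].

Step 4 — quadratic form (x̄ - mu_0)^T · S^{-1} · (x̄ - mu_0):
  S^{-1} · (x̄ - mu_0) = (-0.3, 0.4556),
  (x̄ - mu_0)^T · [...] = (-2.2)·(-0.3) + (2.6)·(0.4556) = 1.8444.

Step 5 — scale by n: T² = 5 · 1.8444 = 9.2222.

T² ≈ 9.2222


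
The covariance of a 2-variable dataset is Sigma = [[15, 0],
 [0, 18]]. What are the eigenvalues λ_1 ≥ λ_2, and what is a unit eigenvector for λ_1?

Step 1 — characteristic polynomial of 2×2 Sigma:
  det(Sigma - λI) = λ² - trace · λ + det = 0.
  trace = 15 + 18 = 33, det = 15·18 - (0)² = 270.
Step 2 — discriminant:
  Δ = trace² - 4·det = 1089 - 1080 = 9.
Step 3 — eigenvalues:
  λ = (trace ± √Δ)/2 = (33 ± 3)/2,
  λ_1 = 18,  λ_2 = 15.

Step 4 — unit eigenvector for λ_1: Sigma is diagonal, so its eigenvectors are the coordinate axes. λ_1 = 18 is the diagonal entry on the second coordinate axis, hence
  v_1 = (0, 1) (||v_1|| = 1).

λ_1 = 18,  λ_2 = 15;  v_1 ≈ (0, 1)


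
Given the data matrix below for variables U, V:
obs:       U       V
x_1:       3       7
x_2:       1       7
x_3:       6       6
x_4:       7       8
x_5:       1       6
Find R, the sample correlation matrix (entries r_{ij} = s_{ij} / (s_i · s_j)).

Step 1 — column means:
  mean(U) = (3 + 1 + 6 + 7 + 1) / 5 = 18/5 = 3.6
  mean(V) = (7 + 7 + 6 + 8 + 6) / 5 = 34/5 = 6.8

Step 2 — sample variances and covariances s[i,j] = (1/(n-1)) · Σ_k (x_{k,i} - mean_i) · (x_{k,j} - mean_j), with n-1 = 4:
  s[U,U] = ((-0.6)·(-0.6) + (-2.6)·(-2.6) + (2.4)·(2.4) + (3.4)·(3.4) + (-2.6)·(-2.6)) / 4 = 31.2/4 = 7.8
  s[U,V] = ((-0.6)·(0.2) + (-2.6)·(0.2) + (2.4)·(-0.8) + (3.4)·(1.2) + (-2.6)·(-0.8)) / 4 = 3.6/4 = 0.9
  s[V,V] = ((0.2)·(0.2) + (0.2)·(0.2) + (-0.8)·(-0.8) + (1.2)·(1.2) + (-0.8)·(-0.8)) / 4 = 2.8/4 = 0.7
  Sample standard deviations s_i = √(s[i,i]):
  s(U) = √(7.8) = 2.7928
  s(V) = √(0.7) = 0.8367

Step 3 — r_{ij} = s_{ij} / (s_i · s_j):
  r[U,U] = 1 (diagonal).
  r[U,V] = 0.9 / (2.7928 · 0.8367) = 0.9 / 2.3367 = 0.3852
  r[V,V] = 1 (diagonal).

R is symmetric with unit diagonal. Assembling:

R = [[1, 0.3852],
 [0.3852, 1]]


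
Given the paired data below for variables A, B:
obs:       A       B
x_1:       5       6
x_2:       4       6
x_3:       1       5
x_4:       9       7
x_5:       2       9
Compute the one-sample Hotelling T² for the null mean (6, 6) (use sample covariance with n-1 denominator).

Step 1 — sample mean vector:
  mean(A) = (5 + 4 + 1 + 9 + 2) / 5 = 21/5 = 4.2
  mean(B) = (6 + 6 + 5 + 7 + 9) / 5 = 33/5 = 6.6
  x̄ = (4.2, 6.6),  deviation x̄ - mu_0 = (4.2, 6.6) - (6, 6) = (-1.8, 0.6).

Step 2 — sample covariance matrix, S[i,j] = (1/(n-1)) · Σ_k (x_{k,i} - mean_i) · (x_{k,j} - mean_j), divisor n-1 = 4:
  S[A,A] = ((0.8)·(0.8) + (-0.2)·(-0.2) + (-3.2)·(-3.2) + (4.8)·(4.8) + (-2.2)·(-2.2)) / 4 = 38.8/4 = 9.7
  S[A,B] = ((0.8)·(-0.6) + (-0.2)·(-0.6) + (-3.2)·(-1.6) + (4.8)·(0.4) + (-2.2)·(2.4)) / 4 = 1.4/4 = 0.35
  S[B,B] = ((-0.6)·(-0.6) + (-0.6)·(-0.6) + (-1.6)·(-1.6) + (0.4)·(0.4) + (2.4)·(2.4)) / 4 = 9.2/4 = 2.3
  S = [[9.7, 0.35],
 [0.35, 2.3]].

Step 3 — invert S. det(S) = 9.7·2.3 - (0.35)² = 22.1875.
  S^{-1} = (1/det) · [[d, -b], [-b, a]] = [[0.1037, -0.0158],
 [-0.0158, 0.4372]].

Step 4 — quadratic form (x̄ - mu_0)^T · S^{-1} · (x̄ - mu_0):
  S^{-1} · (x̄ - mu_0) = (-0.1961, 0.2907),
  (x̄ - mu_0)^T · [...] = (-1.8)·(-0.1961) + (0.6)·(0.2907) = 0.5273.

Step 5 — scale by n: T² = 5 · 0.5273 = 2.6366.

T² ≈ 2.6366


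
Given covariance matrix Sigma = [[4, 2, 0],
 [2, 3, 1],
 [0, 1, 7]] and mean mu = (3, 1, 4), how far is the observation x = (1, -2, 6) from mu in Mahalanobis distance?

Step 1 — centre the observation: (x - mu) = (-2, -3, 2).

Step 2 — invert Sigma (cofactor / det for 3×3, or solve directly):
  Sigma^{-1} = [[0.3846, -0.2692, 0.0385],
 [-0.2692, 0.5385, -0.0769],
 [0.0385, -0.0769, 0.1538]].

Step 3 — form the quadratic (x - mu)^T · Sigma^{-1} · (x - mu):
  Sigma^{-1} · (x - mu) = (0.1154, -1.2308, 0.4615).
  (x - mu)^T · [Sigma^{-1} · (x - mu)] = (-2)·(0.1154) + (-3)·(-1.2308) + (2)·(0.4615) = 4.3846.

Step 4 — take square root: d = √(4.3846) ≈ 2.0939.

d(x, mu) = √(4.3846) ≈ 2.0939


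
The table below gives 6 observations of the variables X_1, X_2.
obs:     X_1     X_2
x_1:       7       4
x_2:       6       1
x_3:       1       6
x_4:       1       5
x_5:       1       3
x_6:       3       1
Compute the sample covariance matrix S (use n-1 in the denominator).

Step 1 — column means:
  mean(X_1) = (7 + 6 + 1 + 1 + 1 + 3) / 6 = 19/6 = 3.1667
  mean(X_2) = (4 + 1 + 6 + 5 + 3 + 1) / 6 = 20/6 = 3.3333

Step 2 — sample covariance S[i,j] = (1/(n-1)) · Σ_k (x_{k,i} - mean_i) · (x_{k,j} - mean_j), with n-1 = 5.
  S[X_1,X_1] = ((3.8333)·(3.8333) + (2.8333)·(2.8333) + (-2.1667)·(-2.1667) + (-2.1667)·(-2.1667) + (-2.1667)·(-2.1667) + (-0.1667)·(-0.1667)) / 5 = 36.8333/5 = 7.3667
  S[X_1,X_2] = ((3.8333)·(0.6667) + (2.8333)·(-2.3333) + (-2.1667)·(2.6667) + (-2.1667)·(1.6667) + (-2.1667)·(-0.3333) + (-0.1667)·(-2.3333)) / 5 = -12.3333/5 = -2.4667
  S[X_2,X_2] = ((0.6667)·(0.6667) + (-2.3333)·(-2.3333) + (2.6667)·(2.6667) + (1.6667)·(1.6667) + (-0.3333)·(-0.3333) + (-2.3333)·(-2.3333)) / 5 = 21.3333/5 = 4.2667

S is symmetric (S[j,i] = S[i,j]). Assembling:

S = [[7.3667, -2.4667],
 [-2.4667, 4.2667]]


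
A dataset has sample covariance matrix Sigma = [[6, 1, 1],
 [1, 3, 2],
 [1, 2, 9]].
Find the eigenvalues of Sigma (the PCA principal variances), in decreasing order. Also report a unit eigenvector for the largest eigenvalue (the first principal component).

Step 1 — characteristic polynomial p(λ) = det(λI - Sigma) = λ³ - tr·λ² + c_1·λ - det, where tr = trace, c_1 = sum of the principal 2×2 minors, det = det(Sigma):
  tr = 6 + 3 + 9 = 18,
  c_1 = (6·3 - (1)²) + (6·9 - (1)²) + (3·9 - (2)²) = 17 + 53 + 23 = 93,
  det = 6·(3·9 - (2)²) - (1)·((1)·9 - (2)·(1)) + (1)·((1)·(2) - 3·(1)) = 6·(23) - (1)·(7) + (1)·(-1) = 130.
  So p(λ) = λ³ - 18λ² + 93λ - 130.
Step 2 — look for an integer root (rational root theorem: any rational root is an integer divisor of 130). Testing λ = 10:
  p(10) = 1000 - 1800 + 930 - 130 = 0  ✓
  Dividing out (λ - 10): p(λ) = (λ - 10)(λ² - 8λ + 13).
Step 3 — remaining eigenvalues from the quadratic λ² - 8λ + 13 = 0:
  Δ = 8² - 4·13 = 64 - 52 = 12,  λ = (8 ± √12)/2 = (8 ± 3.4641)/2 ≈ 5.7321 or 2.2679.
  Sorted: λ_1 = 10,  λ_2 = 5.7321,  λ_3 = 2.2679  (check: sum = 18 = tr ✓).

Step 4 — unit eigenvector for λ_1 = 10: v spans the null space of (Sigma - λ_1 I), whose rows are
  r_1 = (-4, 1, 1),  r_2 = (1, -7, 2),  r_3 = (1, 2, -1).
  v is orthogonal to every row, so take v ∝ r_1 × r_2 = ((1)·(2) - (1)·(-7), (1)·(1) - (-4)·(2), (-4)·(-7) - (1)·(1)) = (9, 9, 27).
  Rescale (divide by 9): u = (1, 1, 3).
  ||u|| = √((1)² + (1)² + (3)²) = √(11) ≈ 3.3166,  v_1 = u/||u|| ≈ (0.3015, 0.3015, 0.9045) (||v_1|| = 1).

λ_1 = 10,  λ_2 = 5.7321,  λ_3 = 2.2679;  v_1 ≈ (0.3015, 0.3015, 0.9045)


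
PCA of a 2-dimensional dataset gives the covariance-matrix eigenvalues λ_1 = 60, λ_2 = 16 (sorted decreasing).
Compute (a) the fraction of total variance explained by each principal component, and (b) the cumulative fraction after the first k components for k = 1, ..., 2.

Step 1 — total variance = trace(Sigma) = Σ λ_i = 60 + 16 = 76.

Step 2 — fraction explained by component i = λ_i / Σ λ:
  PC1: 60/76 = 0.7895
  PC2: 16/76 = 0.2105

Step 3 — cumulative fraction after k components = (λ_1 + ... + λ_k) / Σ λ:
  k = 1: 60/76 = 0.7895
  k = 2: (60 + 16)/76 = 76/76 = 1

Summary (fraction, with percent):

explained: PC1 0.7895 (78.95%), PC2 0.2105 (21.05%);  cumulative: 0.7895, 1


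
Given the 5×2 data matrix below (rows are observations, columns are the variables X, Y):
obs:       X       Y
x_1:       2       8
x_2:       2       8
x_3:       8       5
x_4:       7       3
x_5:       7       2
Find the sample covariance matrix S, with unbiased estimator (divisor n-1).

Step 1 — column means:
  mean(X) = (2 + 2 + 8 + 7 + 7) / 5 = 26/5 = 5.2
  mean(Y) = (8 + 8 + 5 + 3 + 2) / 5 = 26/5 = 5.2

Step 2 — sample covariance S[i,j] = (1/(n-1)) · Σ_k (x_{k,i} - mean_i) · (x_{k,j} - mean_j), with n-1 = 4.
  S[X,X] = ((-3.2)·(-3.2) + (-3.2)·(-3.2) + (2.8)·(2.8) + (1.8)·(1.8) + (1.8)·(1.8)) / 4 = 34.8/4 = 8.7
  S[X,Y] = ((-3.2)·(2.8) + (-3.2)·(2.8) + (2.8)·(-0.2) + (1.8)·(-2.2) + (1.8)·(-3.2)) / 4 = -28.2/4 = -7.05
  S[Y,Y] = ((2.8)·(2.8) + (2.8)·(2.8) + (-0.2)·(-0.2) + (-2.2)·(-2.2) + (-3.2)·(-3.2)) / 4 = 30.8/4 = 7.7

S is symmetric (S[j,i] = S[i,j]). Assembling:

S = [[8.7, -7.05],
 [-7.05, 7.7]]


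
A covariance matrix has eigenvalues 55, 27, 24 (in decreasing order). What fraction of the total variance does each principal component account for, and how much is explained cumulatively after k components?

Step 1 — total variance = trace(Sigma) = Σ λ_i = 55 + 27 + 24 = 106.

Step 2 — fraction explained by component i = λ_i / Σ λ:
  PC1: 55/106 = 0.5189
  PC2: 27/106 = 0.2547
  PC3: 24/106 = 0.2264

Step 3 — cumulative fraction after k components = (λ_1 + ... + λ_k) / Σ λ:
  k = 1: 55/106 = 0.5189
  k = 2: (55 + 27)/106 = 82/106 = 0.7736
  k = 3: (55 + 27 + 24)/106 = 106/106 = 1

Summary (fraction, with percent):

explained: PC1 0.5189 (51.89%), PC2 0.2547 (25.47%), PC3 0.2264 (22.64%);  cumulative: 0.5189, 0.7736, 1


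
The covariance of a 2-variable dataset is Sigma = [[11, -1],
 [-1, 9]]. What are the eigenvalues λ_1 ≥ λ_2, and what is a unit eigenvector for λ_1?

Step 1 — characteristic polynomial of 2×2 Sigma:
  det(Sigma - λI) = λ² - trace · λ + det = 0.
  trace = 11 + 9 = 20, det = 11·9 - (-1)² = 98.
Step 2 — discriminant:
  Δ = trace² - 4·det = 400 - 392 = 8.
Step 3 — eigenvalues:
  λ = (trace ± √Δ)/2 = (20 ± 2.8284)/2,
  λ_1 = 11.4142,  λ_2 = 8.5858.

Step 4 — unit eigenvector for λ_1: solve (Sigma - λ_1 I)v = 0. First row:
  (11 - 11.4142)·v_x + (-1)·v_y = 0, i.e. (-0.4142)·v_x + (-1)·v_y = 0,
  so v ∝ (b, λ_1 - a) = (-1, 0.4142); multiply by -1 so the first entry is positive: u = (1, -0.4142).
  ||u|| = √((1)² + (-0.4142)²) = √(1.1716) ≈ 1.0824,
  v_1 = u/||u|| ≈ (0.9239, -0.3827) (||v_1|| = 1).

λ_1 = 11.4142,  λ_2 = 8.5858;  v_1 ≈ (0.9239, -0.3827)


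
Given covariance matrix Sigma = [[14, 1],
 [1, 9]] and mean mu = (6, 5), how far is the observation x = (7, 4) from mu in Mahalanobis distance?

Step 1 — centre the observation: (x - mu) = (1, -1).

Step 2 — invert Sigma. det(Sigma) = 14·9 - (1)² = 125.
  Sigma^{-1} = (1/det) · [[d, -b], [-b, a]] = [[0.072, -0.008],
 [-0.008, 0.112]].

Step 3 — form the quadratic (x - mu)^T · Sigma^{-1} · (x - mu):
  Sigma^{-1} · (x - mu) = (0.08, -0.12).
  (x - mu)^T · [Sigma^{-1} · (x - mu)] = (1)·(0.08) + (-1)·(-0.12) = 0.2.

Step 4 — take square root: d = √(0.2) ≈ 0.4472.

d(x, mu) = √(0.2) ≈ 0.4472


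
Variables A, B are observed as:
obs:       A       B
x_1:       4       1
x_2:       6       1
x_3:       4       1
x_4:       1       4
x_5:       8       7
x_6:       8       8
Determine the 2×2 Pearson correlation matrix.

Step 1 — column means:
  mean(A) = (4 + 6 + 4 + 1 + 8 + 8) / 6 = 31/6 = 5.1667
  mean(B) = (1 + 1 + 1 + 4 + 7 + 8) / 6 = 22/6 = 3.6667

Step 2 — sample variances and covariances s[i,j] = (1/(n-1)) · Σ_k (x_{k,i} - mean_i) · (x_{k,j} - mean_j), with n-1 = 5:
  s[A,A] = ((-1.1667)·(-1.1667) + (0.8333)·(0.8333) + (-1.1667)·(-1.1667) + (-4.1667)·(-4.1667) + (2.8333)·(2.8333) + (2.8333)·(2.8333)) / 5 = 36.8333/5 = 7.3667
  s[A,B] = ((-1.1667)·(-2.6667) + (0.8333)·(-2.6667) + (-1.1667)·(-2.6667) + (-4.1667)·(0.3333) + (2.8333)·(3.3333) + (2.8333)·(4.3333)) / 5 = 24.3333/5 = 4.8667
  s[B,B] = ((-2.6667)·(-2.6667) + (-2.6667)·(-2.6667) + (-2.6667)·(-2.6667) + (0.3333)·(0.3333) + (3.3333)·(3.3333) + (4.3333)·(4.3333)) / 5 = 51.3333/5 = 10.2667
  Sample standard deviations s_i = √(s[i,i]):
  s(A) = √(7.3667) = 2.7142
  s(B) = √(10.2667) = 3.2042

Step 3 — r_{ij} = s_{ij} / (s_i · s_j):
  r[A,A] = 1 (diagonal).
  r[A,B] = 4.8667 / (2.7142 · 3.2042) = 4.8667 / 8.6966 = 0.5596
  r[B,B] = 1 (diagonal).

R is symmetric with unit diagonal. Assembling:

R = [[1, 0.5596],
 [0.5596, 1]]


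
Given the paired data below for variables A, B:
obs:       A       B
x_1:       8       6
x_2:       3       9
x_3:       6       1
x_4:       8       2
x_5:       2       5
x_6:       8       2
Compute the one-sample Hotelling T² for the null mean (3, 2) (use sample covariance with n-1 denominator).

Step 1 — sample mean vector:
  mean(A) = (8 + 3 + 6 + 8 + 2 + 8) / 6 = 35/6 = 5.8333
  mean(B) = (6 + 9 + 1 + 2 + 5 + 2) / 6 = 25/6 = 4.1667
  x̄ = (5.8333, 4.1667),  deviation x̄ - mu_0 = (5.8333, 4.1667) - (3, 2) = (2.8333, 2.1667).

Step 2 — sample covariance matrix, S[i,j] = (1/(n-1)) · Σ_k (x_{k,i} - mean_i) · (x_{k,j} - mean_j), divisor n-1 = 5:
  S[A,A] = ((2.1667)·(2.1667) + (-2.8333)·(-2.8333) + (0.1667)·(0.1667) + (2.1667)·(2.1667) + (-3.8333)·(-3.8333) + (2.1667)·(2.1667)) / 5 = 36.8333/5 = 7.3667
  S[A,B] = ((2.1667)·(1.8333) + (-2.8333)·(4.8333) + (0.1667)·(-3.1667) + (2.1667)·(-2.1667) + (-3.8333)·(0.8333) + (2.1667)·(-2.1667)) / 5 = -22.8333/5 = -4.5667
  S[B,B] = ((1.8333)·(1.8333) + (4.8333)·(4.8333) + (-3.1667)·(-3.1667) + (-2.1667)·(-2.1667) + (0.8333)·(0.8333) + (-2.1667)·(-2.1667)) / 5 = 46.8333/5 = 9.3667
  S = [[7.3667, -4.5667],
 [-4.5667, 9.3667]].

Step 3 — invert S. det(S) = 7.3667·9.3667 - (-4.5667)² = 48.1467.
  S^{-1} = (1/det) · [[d, -b], [-b, a]] = [[0.1945, 0.0948],
 [0.0948, 0.153]].

Step 4 — quadratic form (x̄ - mu_0)^T · S^{-1} · (x̄ - mu_0):
  S^{-1} · (x̄ - mu_0) = (0.7567, 0.6002),
  (x̄ - mu_0)^T · [...] = (2.8333)·(0.7567) + (2.1667)·(0.6002) = 3.4446.

Step 5 — scale by n: T² = 6 · 3.4446 = 20.6674.

T² ≈ 20.6674


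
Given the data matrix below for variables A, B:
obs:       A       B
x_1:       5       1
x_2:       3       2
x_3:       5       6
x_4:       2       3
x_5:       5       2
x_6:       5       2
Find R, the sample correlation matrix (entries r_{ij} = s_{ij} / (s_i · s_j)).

Step 1 — column means:
  mean(A) = (5 + 3 + 5 + 2 + 5 + 5) / 6 = 25/6 = 4.1667
  mean(B) = (1 + 2 + 6 + 3 + 2 + 2) / 6 = 16/6 = 2.6667

Step 2 — sample variances and covariances s[i,j] = (1/(n-1)) · Σ_k (x_{k,i} - mean_i) · (x_{k,j} - mean_j), with n-1 = 5:
  s[A,A] = ((0.8333)·(0.8333) + (-1.1667)·(-1.1667) + (0.8333)·(0.8333) + (-2.1667)·(-2.1667) + (0.8333)·(0.8333) + (0.8333)·(0.8333)) / 5 = 8.8333/5 = 1.7667
  s[A,B] = ((0.8333)·(-1.6667) + (-1.1667)·(-0.6667) + (0.8333)·(3.3333) + (-2.1667)·(0.3333) + (0.8333)·(-0.6667) + (0.8333)·(-0.6667)) / 5 = 0.3333/5 = 0.0667
  s[B,B] = ((-1.6667)·(-1.6667) + (-0.6667)·(-0.6667) + (3.3333)·(3.3333) + (0.3333)·(0.3333) + (-0.6667)·(-0.6667) + (-0.6667)·(-0.6667)) / 5 = 15.3333/5 = 3.0667
  Sample standard deviations s_i = √(s[i,i]):
  s(A) = √(1.7667) = 1.3292
  s(B) = √(3.0667) = 1.7512

Step 3 — r_{ij} = s_{ij} / (s_i · s_j):
  r[A,A] = 1 (diagonal).
  r[A,B] = 0.0667 / (1.3292 · 1.7512) = 0.0667 / 2.3276 = 0.0286
  r[B,B] = 1 (diagonal).

R is symmetric with unit diagonal. Assembling:

R = [[1, 0.0286],
 [0.0286, 1]]


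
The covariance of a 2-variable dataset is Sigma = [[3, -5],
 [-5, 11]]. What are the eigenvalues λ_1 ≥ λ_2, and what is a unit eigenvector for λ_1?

Step 1 — characteristic polynomial of 2×2 Sigma:
  det(Sigma - λI) = λ² - trace · λ + det = 0.
  trace = 3 + 11 = 14, det = 3·11 - (-5)² = 8.
Step 2 — discriminant:
  Δ = trace² - 4·det = 196 - 32 = 164.
Step 3 — eigenvalues:
  λ = (trace ± √Δ)/2 = (14 ± 12.8062)/2,
  λ_1 = 13.4031,  λ_2 = 0.5969.

Step 4 — unit eigenvector for λ_1: solve (Sigma - λ_1 I)v = 0. First row:
  (3 - 13.4031)·v_x + (-5)·v_y = 0, i.e. (-10.4031)·v_x + (-5)·v_y = 0,
  so v ∝ (b, λ_1 - a) = (-5, 10.4031); multiply by -1 so the first entry is positive: u = (5, -10.4031).
  ||u|| = √((5)² + (-10.4031)²) = √(133.225) ≈ 11.5423,
  v_1 = u/||u|| ≈ (0.4332, -0.9013) (||v_1|| = 1).

λ_1 = 13.4031,  λ_2 = 0.5969;  v_1 ≈ (0.4332, -0.9013)


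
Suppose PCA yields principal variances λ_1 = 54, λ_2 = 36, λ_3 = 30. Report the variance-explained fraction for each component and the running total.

Step 1 — total variance = trace(Sigma) = Σ λ_i = 54 + 36 + 30 = 120.

Step 2 — fraction explained by component i = λ_i / Σ λ:
  PC1: 54/120 = 0.45
  PC2: 36/120 = 0.3
  PC3: 30/120 = 0.25

Step 3 — cumulative fraction after k components = (λ_1 + ... + λ_k) / Σ λ:
  k = 1: 54/120 = 0.45
  k = 2: (54 + 36)/120 = 90/120 = 0.75
  k = 3: (54 + 36 + 30)/120 = 120/120 = 1

Summary (fraction, with percent):

explained: PC1 0.45 (45%), PC2 0.3 (30%), PC3 0.25 (25%);  cumulative: 0.45, 0.75, 1


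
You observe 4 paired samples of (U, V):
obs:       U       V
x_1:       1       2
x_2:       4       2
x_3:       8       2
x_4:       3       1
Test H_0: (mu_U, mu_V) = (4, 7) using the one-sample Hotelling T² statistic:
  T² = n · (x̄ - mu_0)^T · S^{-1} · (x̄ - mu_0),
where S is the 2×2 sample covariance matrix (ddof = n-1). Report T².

Step 1 — sample mean vector:
  mean(U) = (1 + 4 + 8 + 3) / 4 = 16/4 = 4
  mean(V) = (2 + 2 + 2 + 1) / 4 = 7/4 = 1.75
  x̄ = (4, 1.75),  deviation x̄ - mu_0 = (4, 1.75) - (4, 7) = (0, -5.25).

Step 2 — sample covariance matrix, S[i,j] = (1/(n-1)) · Σ_k (x_{k,i} - mean_i) · (x_{k,j} - mean_j), divisor n-1 = 3:
  S[U,U] = ((-3)·(-3) + (0)·(0) + (4)·(4) + (-1)·(-1)) / 3 = 26/3 = 8.6667
  S[U,V] = ((-3)·(0.25) + (0)·(0.25) + (4)·(0.25) + (-1)·(-0.75)) / 3 = 1/3 = 0.3333
  S[V,V] = ((0.25)·(0.25) + (0.25)·(0.25) + (0.25)·(0.25) + (-0.75)·(-0.75)) / 3 = 0.75/3 = 0.25
  S = [[8.6667, 0.3333],
 [0.3333, 0.25]].

Step 3 — invert S. det(S) = 8.6667·0.25 - (0.3333)² = 2.0556.
  S^{-1} = (1/det) · [[d, -b], [-b, a]] = [[0.1216, -0.1622],
 [-0.1622, 4.2162]].

Step 4 — quadratic form (x̄ - mu_0)^T · S^{-1} · (x̄ - mu_0):
  S^{-1} · (x̄ - mu_0) = (0.8514, -22.1351),
  (x̄ - mu_0)^T · [...] = (0)·(0.8514) + (-5.25)·(-22.1351) = 116.2095.

Step 5 — scale by n: T² = 4 · 116.2095 = 464.8378.

T² ≈ 464.8378


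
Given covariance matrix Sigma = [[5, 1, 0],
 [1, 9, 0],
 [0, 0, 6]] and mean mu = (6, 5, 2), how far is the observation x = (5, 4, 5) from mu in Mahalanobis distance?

Step 1 — centre the observation: (x - mu) = (-1, -1, 3).

Step 2 — invert Sigma (cofactor / det for 3×3, or solve directly):
  Sigma^{-1} = [[0.2045, -0.0227, 0],
 [-0.0227, 0.1136, 0],
 [0, 0, 0.1667]].

Step 3 — form the quadratic (x - mu)^T · Sigma^{-1} · (x - mu):
  Sigma^{-1} · (x - mu) = (-0.1818, -0.0909, 0.5).
  (x - mu)^T · [Sigma^{-1} · (x - mu)] = (-1)·(-0.1818) + (-1)·(-0.0909) + (3)·(0.5) = 1.7727.

Step 4 — take square root: d = √(1.7727) ≈ 1.3314.

d(x, mu) = √(1.7727) ≈ 1.3314


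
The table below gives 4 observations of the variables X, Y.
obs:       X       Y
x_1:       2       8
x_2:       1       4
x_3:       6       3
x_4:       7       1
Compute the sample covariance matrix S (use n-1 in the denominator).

Step 1 — column means:
  mean(X) = (2 + 1 + 6 + 7) / 4 = 16/4 = 4
  mean(Y) = (8 + 4 + 3 + 1) / 4 = 16/4 = 4

Step 2 — sample covariance S[i,j] = (1/(n-1)) · Σ_k (x_{k,i} - mean_i) · (x_{k,j} - mean_j), with n-1 = 3.
  S[X,X] = ((-2)·(-2) + (-3)·(-3) + (2)·(2) + (3)·(3)) / 3 = 26/3 = 8.6667
  S[X,Y] = ((-2)·(4) + (-3)·(0) + (2)·(-1) + (3)·(-3)) / 3 = -19/3 = -6.3333
  S[Y,Y] = ((4)·(4) + (0)·(0) + (-1)·(-1) + (-3)·(-3)) / 3 = 26/3 = 8.6667

S is symmetric (S[j,i] = S[i,j]). Assembling:

S = [[8.6667, -6.3333],
 [-6.3333, 8.6667]]


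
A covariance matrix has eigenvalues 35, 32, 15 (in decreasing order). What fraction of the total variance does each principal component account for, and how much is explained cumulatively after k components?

Step 1 — total variance = trace(Sigma) = Σ λ_i = 35 + 32 + 15 = 82.

Step 2 — fraction explained by component i = λ_i / Σ λ:
  PC1: 35/82 = 0.4268
  PC2: 32/82 = 0.3902
  PC3: 15/82 = 0.1829

Step 3 — cumulative fraction after k components = (λ_1 + ... + λ_k) / Σ λ:
  k = 1: 35/82 = 0.4268
  k = 2: (35 + 32)/82 = 67/82 = 0.8171
  k = 3: (35 + 32 + 15)/82 = 82/82 = 1

Summary (fraction, with percent):

explained: PC1 0.4268 (42.68%), PC2 0.3902 (39.02%), PC3 0.1829 (18.29%);  cumulative: 0.4268, 0.8171, 1


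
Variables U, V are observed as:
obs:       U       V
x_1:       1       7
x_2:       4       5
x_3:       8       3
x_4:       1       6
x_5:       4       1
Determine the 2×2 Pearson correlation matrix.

Step 1 — column means:
  mean(U) = (1 + 4 + 8 + 1 + 4) / 5 = 18/5 = 3.6
  mean(V) = (7 + 5 + 3 + 6 + 1) / 5 = 22/5 = 4.4

Step 2 — sample variances and covariances s[i,j] = (1/(n-1)) · Σ_k (x_{k,i} - mean_i) · (x_{k,j} - mean_j), with n-1 = 4:
  s[U,U] = ((-2.6)·(-2.6) + (0.4)·(0.4) + (4.4)·(4.4) + (-2.6)·(-2.6) + (0.4)·(0.4)) / 4 = 33.2/4 = 8.3
  s[U,V] = ((-2.6)·(2.6) + (0.4)·(0.6) + (4.4)·(-1.4) + (-2.6)·(1.6) + (0.4)·(-3.4)) / 4 = -18.2/4 = -4.55
  s[V,V] = ((2.6)·(2.6) + (0.6)·(0.6) + (-1.4)·(-1.4) + (1.6)·(1.6) + (-3.4)·(-3.4)) / 4 = 23.2/4 = 5.8
  Sample standard deviations s_i = √(s[i,i]):
  s(U) = √(8.3) = 2.881
  s(V) = √(5.8) = 2.4083

Step 3 — r_{ij} = s_{ij} / (s_i · s_j):
  r[U,U] = 1 (diagonal).
  r[U,V] = -4.55 / (2.881 · 2.4083) = -4.55 / 6.9383 = -0.6558
  r[V,V] = 1 (diagonal).

R is symmetric with unit diagonal. Assembling:

R = [[1, -0.6558],
 [-0.6558, 1]]


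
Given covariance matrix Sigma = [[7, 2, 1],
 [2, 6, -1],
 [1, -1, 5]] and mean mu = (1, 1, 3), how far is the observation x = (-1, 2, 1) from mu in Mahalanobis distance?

Step 1 — centre the observation: (x - mu) = (-2, 1, -2).

Step 2 — invert Sigma (cofactor / det for 3×3, or solve directly):
  Sigma^{-1} = [[0.1676, -0.0636, -0.0462],
 [-0.0636, 0.1965, 0.052],
 [-0.0462, 0.052, 0.2197]].

Step 3 — form the quadratic (x - mu)^T · Sigma^{-1} · (x - mu):
  Sigma^{-1} · (x - mu) = (-0.3064, 0.2197, -0.2948).
  (x - mu)^T · [Sigma^{-1} · (x - mu)] = (-2)·(-0.3064) + (1)·(0.2197) + (-2)·(-0.2948) = 1.422.

Step 4 — take square root: d = √(1.422) ≈ 1.1925.

d(x, mu) = √(1.422) ≈ 1.1925


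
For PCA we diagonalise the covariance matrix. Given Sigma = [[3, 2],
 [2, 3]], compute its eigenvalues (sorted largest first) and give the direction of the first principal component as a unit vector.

Step 1 — characteristic polynomial of 2×2 Sigma:
  det(Sigma - λI) = λ² - trace · λ + det = 0.
  trace = 3 + 3 = 6, det = 3·3 - (2)² = 5.
Step 2 — discriminant:
  Δ = trace² - 4·det = 36 - 20 = 16.
Step 3 — eigenvalues:
  λ = (trace ± √Δ)/2 = (6 ± 4)/2,
  λ_1 = 5,  λ_2 = 1.

Step 4 — unit eigenvector for λ_1: solve (Sigma - λ_1 I)v = 0. First row:
  (3 - 5)·v_x + (2)·v_y = 0, i.e. (-2)·v_x + (2)·v_y = 0,
  so v ∝ (b, λ_1 - a) = (2, 2) = u.
  ||u|| = √((2)² + (2)²) = √(8) ≈ 2.8284,
  v_1 = u/||u|| ≈ (0.7071, 0.7071) (||v_1|| = 1).

λ_1 = 5,  λ_2 = 1;  v_1 ≈ (0.7071, 0.7071)


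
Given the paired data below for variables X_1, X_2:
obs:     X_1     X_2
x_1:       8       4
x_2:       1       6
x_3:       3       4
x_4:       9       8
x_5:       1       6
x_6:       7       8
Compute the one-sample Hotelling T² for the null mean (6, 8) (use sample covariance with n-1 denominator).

Step 1 — sample mean vector:
  mean(X_1) = (8 + 1 + 3 + 9 + 1 + 7) / 6 = 29/6 = 4.8333
  mean(X_2) = (4 + 6 + 4 + 8 + 6 + 8) / 6 = 36/6 = 6
  x̄ = (4.8333, 6),  deviation x̄ - mu_0 = (4.8333, 6) - (6, 8) = (-1.1667, -2).

Step 2 — sample covariance matrix, S[i,j] = (1/(n-1)) · Σ_k (x_{k,i} - mean_i) · (x_{k,j} - mean_j), divisor n-1 = 5:
  S[X_1,X_1] = ((3.1667)·(3.1667) + (-3.8333)·(-3.8333) + (-1.8333)·(-1.8333) + (4.1667)·(4.1667) + (-3.8333)·(-3.8333) + (2.1667)·(2.1667)) / 5 = 64.8333/5 = 12.9667
  S[X_1,X_2] = ((3.1667)·(-2) + (-3.8333)·(0) + (-1.8333)·(-2) + (4.1667)·(2) + (-3.8333)·(0) + (2.1667)·(2)) / 5 = 10/5 = 2
  S[X_2,X_2] = ((-2)·(-2) + (0)·(0) + (-2)·(-2) + (2)·(2) + (0)·(0) + (2)·(2)) / 5 = 16/5 = 3.2
  S = [[12.9667, 2],
 [2, 3.2]].

Step 3 — invert S. det(S) = 12.9667·3.2 - (2)² = 37.4933.
  S^{-1} = (1/det) · [[d, -b], [-b, a]] = [[0.0853, -0.0533],
 [-0.0533, 0.3458]].

Step 4 — quadratic form (x̄ - mu_0)^T · S^{-1} · (x̄ - mu_0):
  S^{-1} · (x̄ - mu_0) = (0.0071, -0.6294),
  (x̄ - mu_0)^T · [...] = (-1.1667)·(0.0071) + (-2)·(-0.6294) = 1.2506.

Step 5 — scale by n: T² = 6 · 1.2506 = 7.5036.

T² ≈ 7.5036


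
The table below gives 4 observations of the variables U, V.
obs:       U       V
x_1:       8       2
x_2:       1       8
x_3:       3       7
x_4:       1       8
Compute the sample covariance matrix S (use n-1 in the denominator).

Step 1 — column means:
  mean(U) = (8 + 1 + 3 + 1) / 4 = 13/4 = 3.25
  mean(V) = (2 + 8 + 7 + 8) / 4 = 25/4 = 6.25

Step 2 — sample covariance S[i,j] = (1/(n-1)) · Σ_k (x_{k,i} - mean_i) · (x_{k,j} - mean_j), with n-1 = 3.
  S[U,U] = ((4.75)·(4.75) + (-2.25)·(-2.25) + (-0.25)·(-0.25) + (-2.25)·(-2.25)) / 3 = 32.75/3 = 10.9167
  S[U,V] = ((4.75)·(-4.25) + (-2.25)·(1.75) + (-0.25)·(0.75) + (-2.25)·(1.75)) / 3 = -28.25/3 = -9.4167
  S[V,V] = ((-4.25)·(-4.25) + (1.75)·(1.75) + (0.75)·(0.75) + (1.75)·(1.75)) / 3 = 24.75/3 = 8.25

S is symmetric (S[j,i] = S[i,j]). Assembling:

S = [[10.9167, -9.4167],
 [-9.4167, 8.25]]


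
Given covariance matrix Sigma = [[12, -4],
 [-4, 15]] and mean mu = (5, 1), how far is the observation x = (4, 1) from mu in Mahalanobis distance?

Step 1 — centre the observation: (x - mu) = (-1, 0).

Step 2 — invert Sigma. det(Sigma) = 12·15 - (-4)² = 164.
  Sigma^{-1} = (1/det) · [[d, -b], [-b, a]] = [[0.0915, 0.0244],
 [0.0244, 0.0732]].

Step 3 — form the quadratic (x - mu)^T · Sigma^{-1} · (x - mu):
  Sigma^{-1} · (x - mu) = (-0.0915, -0.0244).
  (x - mu)^T · [Sigma^{-1} · (x - mu)] = (-1)·(-0.0915) + (0)·(-0.0244) = 0.0915.

Step 4 — take square root: d = √(0.0915) ≈ 0.3024.

d(x, mu) = √(0.0915) ≈ 0.3024


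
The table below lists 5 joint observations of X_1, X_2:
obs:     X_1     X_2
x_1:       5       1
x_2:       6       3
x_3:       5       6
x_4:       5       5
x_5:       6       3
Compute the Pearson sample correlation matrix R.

Step 1 — column means:
  mean(X_1) = (5 + 6 + 5 + 5 + 6) / 5 = 27/5 = 5.4
  mean(X_2) = (1 + 3 + 6 + 5 + 3) / 5 = 18/5 = 3.6

Step 2 — sample variances and covariances s[i,j] = (1/(n-1)) · Σ_k (x_{k,i} - mean_i) · (x_{k,j} - mean_j), with n-1 = 4:
  s[X_1,X_1] = ((-0.4)·(-0.4) + (0.6)·(0.6) + (-0.4)·(-0.4) + (-0.4)·(-0.4) + (0.6)·(0.6)) / 4 = 1.2/4 = 0.3
  s[X_1,X_2] = ((-0.4)·(-2.6) + (0.6)·(-0.6) + (-0.4)·(2.4) + (-0.4)·(1.4) + (0.6)·(-0.6)) / 4 = -1.2/4 = -0.3
  s[X_2,X_2] = ((-2.6)·(-2.6) + (-0.6)·(-0.6) + (2.4)·(2.4) + (1.4)·(1.4) + (-0.6)·(-0.6)) / 4 = 15.2/4 = 3.8
  Sample standard deviations s_i = √(s[i,i]):
  s(X_1) = √(0.3) = 0.5477
  s(X_2) = √(3.8) = 1.9494

Step 3 — r_{ij} = s_{ij} / (s_i · s_j):
  r[X_1,X_1] = 1 (diagonal).
  r[X_1,X_2] = -0.3 / (0.5477 · 1.9494) = -0.3 / 1.0677 = -0.281
  r[X_2,X_2] = 1 (diagonal).

R is symmetric with unit diagonal. Assembling:

R = [[1, -0.281],
 [-0.281, 1]]


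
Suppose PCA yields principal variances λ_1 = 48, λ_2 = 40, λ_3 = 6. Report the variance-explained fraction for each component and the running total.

Step 1 — total variance = trace(Sigma) = Σ λ_i = 48 + 40 + 6 = 94.

Step 2 — fraction explained by component i = λ_i / Σ λ:
  PC1: 48/94 = 0.5106
  PC2: 40/94 = 0.4255
  PC3: 6/94 = 0.0638

Step 3 — cumulative fraction after k components = (λ_1 + ... + λ_k) / Σ λ:
  k = 1: 48/94 = 0.5106
  k = 2: (48 + 40)/94 = 88/94 = 0.9362
  k = 3: (48 + 40 + 6)/94 = 94/94 = 1

Summary (fraction, with percent):

explained: PC1 0.5106 (51.06%), PC2 0.4255 (42.55%), PC3 0.0638 (6.38%);  cumulative: 0.5106, 0.9362, 1


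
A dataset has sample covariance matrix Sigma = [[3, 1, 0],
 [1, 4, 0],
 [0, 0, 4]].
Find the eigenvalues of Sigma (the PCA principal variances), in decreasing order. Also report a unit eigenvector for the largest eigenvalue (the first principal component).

Step 1 — characteristic polynomial p(λ) = det(λI - Sigma) = λ³ - tr·λ² + c_1·λ - det, where tr = trace, c_1 = sum of the principal 2×2 minors, det = det(Sigma):
  tr = 3 + 4 + 4 = 11,
  c_1 = (3·4 - (1)²) + (3·4 - (0)²) + (4·4 - (0)²) = 11 + 12 + 16 = 39,
  det = 3·(4·4 - (0)²) - (1)·((1)·4 - (0)·(0)) + (0)·((1)·(0) - 4·(0)) = 3·(16) - (1)·(4) + (0)·(0) = 44.
  So p(λ) = λ³ - 11λ² + 39λ - 44.
Step 2 — look for an integer root (rational root theorem: any rational root is an integer divisor of 44). Testing λ = 4:
  p(4) = 64 - 176 + 156 - 44 = 0  ✓
  Dividing out (λ - 4): p(λ) = (λ - 4)(λ² - 7λ + 11).
Step 3 — remaining eigenvalues from the quadratic λ² - 7λ + 11 = 0:
  Δ = 7² - 4·11 = 49 - 44 = 5,  λ = (7 ± √5)/2 = (7 ± 2.2361)/2 ≈ 4.618 or 2.382.
  Sorted: λ_1 = 4.618,  λ_2 = 4,  λ_3 = 2.382  (check: sum = 11 = tr ✓).

Step 4 — unit eigenvector for λ_1 ≈ 4.618: v spans the null space of (Sigma - λ_1 I), whose rows are
  r_1 = (-1.618, 1, 0),  r_2 = (1, -0.618, 0),  r_3 = (0, 0, -0.618).
  v is orthogonal to every row, so take v ∝ r_1 × r_3 = ((1)·(-0.618) - (0)·(0), (0)·(0) - (-1.618)·(-0.618), (-1.618)·(0) - (1)·(0)) ≈ (-0.618, -1, 0).
  Rescale (multiply by -1 so the first nonzero entry is positive): u = (0.618, 1, 0).
  ||u|| = √((0.618)² + (1)² + (0)²) = √(1.382) ≈ 1.1756,  v_1 = u/||u|| ≈ (0.5257, 0.8507, 0) (||v_1|| = 1).

λ_1 = 4.618,  λ_2 = 4,  λ_3 = 2.382;  v_1 ≈ (0.5257, 0.8507, 0)
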